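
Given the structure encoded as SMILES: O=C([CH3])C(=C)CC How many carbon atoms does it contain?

6

Count every carbon token in the SMILES (each C, including those in ring-closure positions and inside branches).
Carbon count: 6.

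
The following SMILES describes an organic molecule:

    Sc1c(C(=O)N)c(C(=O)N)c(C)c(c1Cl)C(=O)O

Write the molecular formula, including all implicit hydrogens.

Walk through each heavy atom and fill implicit hydrogens from standard valence (C 4, N 3, O 2, S 2, halogen 1); for lowercase aromatic atoms, an aromatic c carries 1 H when it has two neighbours and 0 H with three, and aromatic n carries 0 H:
  atom 1: S, bond orders sum to 1 (valence 2) → 1 H
  atom 2: aromatic c, 3 neighbours → 0 H
  atom 3: aromatic c, 3 neighbours → 0 H
  atom 4: C, bond orders sum to 4 (valence 4) → 0 H
  atom 5: O, bond orders sum to 2 (valence 2) → 0 H
  atom 6: N, bond orders sum to 1 (valence 3) → 2 H
  atom 7: aromatic c, 3 neighbours → 0 H
  atom 8: C, bond orders sum to 4 (valence 4) → 0 H
  atom 9: O, bond orders sum to 2 (valence 2) → 0 H
  atom 10: N, bond orders sum to 1 (valence 3) → 2 H
  atom 11: aromatic c, 3 neighbours → 0 H
  atom 12: C, bond orders sum to 1 (valence 4) → 3 H
  atom 13: aromatic c, 3 neighbours → 0 H
  atom 14: aromatic c, 3 neighbours → 0 H
  atom 15: Cl (halogen, monovalent) → 0 H
  atom 16: C, bond orders sum to 4 (valence 4) → 0 H
  atom 17: O, bond orders sum to 2 (valence 2) → 0 H
  atom 18: O, bond orders sum to 1 (valence 2) → 1 H
Totals → C:10, H:9, Cl:1, N:2, O:4, S:1.

C10H9ClN2O4S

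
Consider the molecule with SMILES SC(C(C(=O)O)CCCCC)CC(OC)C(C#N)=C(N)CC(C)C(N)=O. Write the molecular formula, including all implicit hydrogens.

C18H31N3O4S

Walk through each heavy atom and fill implicit hydrogens from standard valence (C 4, N 3, O 2, S 2, halogen 1):
  atom 1: S, bond orders sum to 1 (valence 2) → 1 H
  atom 2: C, bond orders sum to 3 (valence 4) → 1 H
  atom 3: C, bond orders sum to 3 (valence 4) → 1 H
  atom 4: C, bond orders sum to 4 (valence 4) → 0 H
  atom 5: O, bond orders sum to 2 (valence 2) → 0 H
  atom 6: O, bond orders sum to 1 (valence 2) → 1 H
  atom 7: C, bond orders sum to 2 (valence 4) → 2 H
  atom 8: C, bond orders sum to 2 (valence 4) → 2 H
  atom 9: C, bond orders sum to 2 (valence 4) → 2 H
  atom 10: C, bond orders sum to 2 (valence 4) → 2 H
  atom 11: C, bond orders sum to 1 (valence 4) → 3 H
  atom 12: C, bond orders sum to 2 (valence 4) → 2 H
  atom 13: C, bond orders sum to 3 (valence 4) → 1 H
  atom 14: O, bond orders sum to 2 (valence 2) → 0 H
  atom 15: C, bond orders sum to 1 (valence 4) → 3 H
  atom 16: C, bond orders sum to 4 (valence 4) → 0 H
  atom 17: C, bond orders sum to 4 (valence 4) → 0 H
  atom 18: N, bond orders sum to 3 (valence 3) → 0 H
  atom 19: C, bond orders sum to 4 (valence 4) → 0 H
  atom 20: N, bond orders sum to 1 (valence 3) → 2 H
  atom 21: C, bond orders sum to 2 (valence 4) → 2 H
  atom 22: C, bond orders sum to 3 (valence 4) → 1 H
  atom 23: C, bond orders sum to 1 (valence 4) → 3 H
  atom 24: C, bond orders sum to 4 (valence 4) → 0 H
  atom 25: N, bond orders sum to 1 (valence 3) → 2 H
  atom 26: O, bond orders sum to 2 (valence 2) → 0 H
Totals → C:18, H:31, N:3, O:4, S:1.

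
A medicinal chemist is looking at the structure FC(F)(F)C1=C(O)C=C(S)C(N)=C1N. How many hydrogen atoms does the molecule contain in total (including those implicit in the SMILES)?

7

Walk through each heavy atom and fill implicit hydrogens from standard valence (C 4, N 3, O 2, S 2, halogen 1):
  atom 1: F (halogen, monovalent) → 0 H
  atom 2: C, bond orders sum to 4 (valence 4) → 0 H
  atom 3: F (halogen, monovalent) → 0 H
  atom 4: F (halogen, monovalent) → 0 H
  atom 5: C, bond orders sum to 4 (valence 4) → 0 H
  atom 6: C, bond orders sum to 4 (valence 4) → 0 H
  atom 7: O, bond orders sum to 1 (valence 2) → 1 H
  atom 8: C, bond orders sum to 3 (valence 4) → 1 H
  atom 9: C, bond orders sum to 4 (valence 4) → 0 H
  atom 10: S, bond orders sum to 1 (valence 2) → 1 H
  atom 11: C, bond orders sum to 4 (valence 4) → 0 H
  atom 12: N, bond orders sum to 1 (valence 3) → 2 H
  atom 13: C, bond orders sum to 4 (valence 4) → 0 H
  atom 14: N, bond orders sum to 1 (valence 3) → 2 H
Total hydrogens: 7.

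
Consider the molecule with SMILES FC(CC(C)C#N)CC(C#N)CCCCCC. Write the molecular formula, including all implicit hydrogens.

Walk through each heavy atom and fill implicit hydrogens from standard valence (C 4, N 3, O 2, S 2, halogen 1):
  atom 1: F (halogen, monovalent) → 0 H
  atom 2: C, bond orders sum to 3 (valence 4) → 1 H
  atom 3: C, bond orders sum to 2 (valence 4) → 2 H
  atom 4: C, bond orders sum to 3 (valence 4) → 1 H
  atom 5: C, bond orders sum to 1 (valence 4) → 3 H
  atom 6: C, bond orders sum to 4 (valence 4) → 0 H
  atom 7: N, bond orders sum to 3 (valence 3) → 0 H
  atom 8: C, bond orders sum to 2 (valence 4) → 2 H
  atom 9: C, bond orders sum to 3 (valence 4) → 1 H
  atom 10: C, bond orders sum to 4 (valence 4) → 0 H
  atom 11: N, bond orders sum to 3 (valence 3) → 0 H
  atom 12: C, bond orders sum to 2 (valence 4) → 2 H
  atom 13: C, bond orders sum to 2 (valence 4) → 2 H
  atom 14: C, bond orders sum to 2 (valence 4) → 2 H
  atom 15: C, bond orders sum to 2 (valence 4) → 2 H
  atom 16: C, bond orders sum to 2 (valence 4) → 2 H
  atom 17: C, bond orders sum to 1 (valence 4) → 3 H
Totals → C:14, H:23, F:1, N:2.

C14H23FN2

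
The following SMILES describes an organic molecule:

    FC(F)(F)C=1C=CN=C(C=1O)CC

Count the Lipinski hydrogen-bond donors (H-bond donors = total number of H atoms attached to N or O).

Donors: find every N or O and count the H atoms it carries.
  atom 8 (N): bond orders sum to 3 → 0 H
  atom 11 (O): bond orders sum to 1 → 1 H
Lipinski HBD = 1.

1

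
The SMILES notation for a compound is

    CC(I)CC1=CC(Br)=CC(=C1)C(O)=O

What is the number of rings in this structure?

In SMILES, each pair of matching ring-closure digits denotes one ring-closing bond; the number of such bonds equals the number of independent rings.
Ring-closure bonds here: 1.

1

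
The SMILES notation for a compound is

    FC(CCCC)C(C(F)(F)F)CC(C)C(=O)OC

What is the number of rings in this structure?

0

In SMILES, each pair of matching ring-closure digits denotes one ring-closing bond; the number of such bonds equals the number of independent rings.
Ring-closure bonds here: 0.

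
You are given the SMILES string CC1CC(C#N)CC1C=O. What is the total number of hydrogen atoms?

Walk through each heavy atom and fill implicit hydrogens from standard valence (C 4, N 3, O 2, S 2, halogen 1):
  atom 1: C, bond orders sum to 1 (valence 4) → 3 H
  atom 2: C, bond orders sum to 3 (valence 4) → 1 H
  atom 3: C, bond orders sum to 2 (valence 4) → 2 H
  atom 4: C, bond orders sum to 3 (valence 4) → 1 H
  atom 5: C, bond orders sum to 4 (valence 4) → 0 H
  atom 6: N, bond orders sum to 3 (valence 3) → 0 H
  atom 7: C, bond orders sum to 2 (valence 4) → 2 H
  atom 8: C, bond orders sum to 3 (valence 4) → 1 H
  atom 9: C, bond orders sum to 3 (valence 4) → 1 H
  atom 10: O, bond orders sum to 2 (valence 2) → 0 H
Total hydrogens: 11.

11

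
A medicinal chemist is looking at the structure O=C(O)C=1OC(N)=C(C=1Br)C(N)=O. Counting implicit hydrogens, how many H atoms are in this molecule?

5

Walk through each heavy atom and fill implicit hydrogens from standard valence (C 4, N 3, O 2, S 2, halogen 1):
  atom 1: O, bond orders sum to 2 (valence 2) → 0 H
  atom 2: C, bond orders sum to 4 (valence 4) → 0 H
  atom 3: O, bond orders sum to 1 (valence 2) → 1 H
  atom 4: C, bond orders sum to 4 (valence 4) → 0 H
  atom 5: O, bond orders sum to 2 (valence 2) → 0 H
  atom 6: C, bond orders sum to 4 (valence 4) → 0 H
  atom 7: N, bond orders sum to 1 (valence 3) → 2 H
  atom 8: C, bond orders sum to 4 (valence 4) → 0 H
  atom 9: C, bond orders sum to 4 (valence 4) → 0 H
  atom 10: Br (halogen, monovalent) → 0 H
  atom 11: C, bond orders sum to 4 (valence 4) → 0 H
  atom 12: N, bond orders sum to 1 (valence 3) → 2 H
  atom 13: O, bond orders sum to 2 (valence 2) → 0 H
Total hydrogens: 5.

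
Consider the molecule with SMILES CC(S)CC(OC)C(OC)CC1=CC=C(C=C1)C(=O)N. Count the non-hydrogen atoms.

Every atom symbol written in the SMILES (organic subset) is one heavy atom; implicit H are not written.
Heavy atoms by element → C:15, N:1, O:3, S:1.
Total: 20.

20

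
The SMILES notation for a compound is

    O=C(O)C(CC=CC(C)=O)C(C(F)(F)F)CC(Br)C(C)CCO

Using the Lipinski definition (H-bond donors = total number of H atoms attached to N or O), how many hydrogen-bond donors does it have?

Donors: find every N or O and count the H atoms it carries.
  atom 1 (O): bond orders sum to 2 → 0 H
  atom 3 (O): bond orders sum to 1 → 1 H
  atom 10 (O): bond orders sum to 2 → 0 H
  atom 23 (O): bond orders sum to 1 → 1 H
Lipinski HBD = 2.

2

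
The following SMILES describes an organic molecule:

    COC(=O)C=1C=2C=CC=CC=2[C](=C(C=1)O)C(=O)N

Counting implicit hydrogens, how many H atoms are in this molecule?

11

Walk through each heavy atom and fill implicit hydrogens from standard valence (C 4, N 3, O 2, S 2, halogen 1):
  atom 1: C, bond orders sum to 1 (valence 4) → 3 H
  atom 2: O, bond orders sum to 2 (valence 2) → 0 H
  atom 3: C, bond orders sum to 4 (valence 4) → 0 H
  atom 4: O, bond orders sum to 2 (valence 2) → 0 H
  atom 5: C, bond orders sum to 4 (valence 4) → 0 H
  atom 6: C, bond orders sum to 4 (valence 4) → 0 H
  atom 7: C, bond orders sum to 3 (valence 4) → 1 H
  atom 8: C, bond orders sum to 3 (valence 4) → 1 H
  atom 9: C, bond orders sum to 3 (valence 4) → 1 H
  atom 10: C, bond orders sum to 3 (valence 4) → 1 H
  atom 11: C, bond orders sum to 4 (valence 4) → 0 H
  atom 12: C with explicit H count 0
  atom 13: C, bond orders sum to 4 (valence 4) → 0 H
  atom 14: C, bond orders sum to 3 (valence 4) → 1 H
  atom 15: O, bond orders sum to 1 (valence 2) → 1 H
  atom 16: C, bond orders sum to 4 (valence 4) → 0 H
  atom 17: O, bond orders sum to 2 (valence 2) → 0 H
  atom 18: N, bond orders sum to 1 (valence 3) → 2 H
Total hydrogens: 11.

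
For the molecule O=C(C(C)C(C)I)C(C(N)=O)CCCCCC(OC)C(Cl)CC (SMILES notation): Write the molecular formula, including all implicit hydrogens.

Walk through each heavy atom and fill implicit hydrogens from standard valence (C 4, N 3, O 2, S 2, halogen 1):
  atom 1: O, bond orders sum to 2 (valence 2) → 0 H
  atom 2: C, bond orders sum to 4 (valence 4) → 0 H
  atom 3: C, bond orders sum to 3 (valence 4) → 1 H
  atom 4: C, bond orders sum to 1 (valence 4) → 3 H
  atom 5: C, bond orders sum to 3 (valence 4) → 1 H
  atom 6: C, bond orders sum to 1 (valence 4) → 3 H
  atom 7: I (halogen, monovalent) → 0 H
  atom 8: C, bond orders sum to 3 (valence 4) → 1 H
  atom 9: C, bond orders sum to 4 (valence 4) → 0 H
  atom 10: N, bond orders sum to 1 (valence 3) → 2 H
  atom 11: O, bond orders sum to 2 (valence 2) → 0 H
  atom 12: C, bond orders sum to 2 (valence 4) → 2 H
  atom 13: C, bond orders sum to 2 (valence 4) → 2 H
  atom 14: C, bond orders sum to 2 (valence 4) → 2 H
  atom 15: C, bond orders sum to 2 (valence 4) → 2 H
  atom 16: C, bond orders sum to 2 (valence 4) → 2 H
  atom 17: C, bond orders sum to 3 (valence 4) → 1 H
  atom 18: O, bond orders sum to 2 (valence 2) → 0 H
  atom 19: C, bond orders sum to 1 (valence 4) → 3 H
  atom 20: C, bond orders sum to 3 (valence 4) → 1 H
  atom 21: Cl (halogen, monovalent) → 0 H
  atom 22: C, bond orders sum to 2 (valence 4) → 2 H
  atom 23: C, bond orders sum to 1 (valence 4) → 3 H
Totals → C:17, H:31, Cl:1, I:1, N:1, O:3.

C17H31ClINO3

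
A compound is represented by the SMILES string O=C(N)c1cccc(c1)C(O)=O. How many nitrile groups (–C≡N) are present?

0

Scan the SMILES for the nitrile motif — none present.
Groups that are present: 1 amide, 1 carboxylic acid.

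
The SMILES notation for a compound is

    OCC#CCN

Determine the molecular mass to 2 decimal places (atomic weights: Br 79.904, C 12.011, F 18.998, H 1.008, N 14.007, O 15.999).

85.11 g/mol

First, the molecular formula is C4H7NO (counting implicit H from valence).
  C: 4 × 12.011 = 48.044
  H: 7 × 1.008 = 7.056
  N: 1 × 14.007 = 14.007
  O: 1 × 15.999 = 15.999
Sum: 4×12.011 + 7×1.008 + 1×14.007 + 1×15.999 = 85.106 → 85.11 g/mol.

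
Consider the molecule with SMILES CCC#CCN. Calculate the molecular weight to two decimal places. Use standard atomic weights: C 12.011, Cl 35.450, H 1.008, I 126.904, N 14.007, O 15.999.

83.13 g/mol

First, the molecular formula is C5H9N (counting implicit H from valence).
  C: 5 × 12.011 = 60.055
  H: 9 × 1.008 = 9.072
  N: 1 × 14.007 = 14.007
Sum: 5×12.011 + 9×1.008 + 1×14.007 = 83.134 → 83.13 g/mol.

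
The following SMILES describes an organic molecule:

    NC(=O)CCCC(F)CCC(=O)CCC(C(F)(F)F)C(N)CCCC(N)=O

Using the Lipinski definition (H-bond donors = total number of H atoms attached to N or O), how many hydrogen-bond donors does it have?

Donors: find every N or O and count the H atoms it carries.
  atom 1 (N): bond orders sum to 1 → 2 H
  atom 3 (O): bond orders sum to 2 → 0 H
  atom 12 (O): bond orders sum to 2 → 0 H
  atom 21 (N): bond orders sum to 1 → 2 H
  atom 26 (N): bond orders sum to 1 → 2 H
  atom 27 (O): bond orders sum to 2 → 0 H
Lipinski HBD = 6.

6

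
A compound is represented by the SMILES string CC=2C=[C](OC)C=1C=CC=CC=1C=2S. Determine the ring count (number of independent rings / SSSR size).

2

In SMILES, each pair of matching ring-closure digits denotes one ring-closing bond; the number of such bonds equals the number of independent rings.
Ring-closure bonds here: 2.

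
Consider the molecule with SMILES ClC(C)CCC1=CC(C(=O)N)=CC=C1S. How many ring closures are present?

In SMILES, each pair of matching ring-closure digits denotes one ring-closing bond; the number of such bonds equals the number of independent rings.
Ring-closure bonds here: 1.

1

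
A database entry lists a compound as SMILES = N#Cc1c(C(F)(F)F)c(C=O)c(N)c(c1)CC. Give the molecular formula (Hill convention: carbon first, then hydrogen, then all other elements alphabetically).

C11H9F3N2O

Walk through each heavy atom and fill implicit hydrogens from standard valence (C 4, N 3, O 2, S 2, halogen 1); for lowercase aromatic atoms, an aromatic c carries 1 H when it has two neighbours and 0 H with three, and aromatic n carries 0 H:
  atom 1: N, bond orders sum to 3 (valence 3) → 0 H
  atom 2: C, bond orders sum to 4 (valence 4) → 0 H
  atom 3: aromatic c, 3 neighbours → 0 H
  atom 4: aromatic c, 3 neighbours → 0 H
  atom 5: C, bond orders sum to 4 (valence 4) → 0 H
  atom 6: F (halogen, monovalent) → 0 H
  atom 7: F (halogen, monovalent) → 0 H
  atom 8: F (halogen, monovalent) → 0 H
  atom 9: aromatic c, 3 neighbours → 0 H
  atom 10: C, bond orders sum to 3 (valence 4) → 1 H
  atom 11: O, bond orders sum to 2 (valence 2) → 0 H
  atom 12: aromatic c, 3 neighbours → 0 H
  atom 13: N, bond orders sum to 1 (valence 3) → 2 H
  atom 14: aromatic c, 3 neighbours → 0 H
  atom 15: aromatic c, 2 neighbours → 1 H
  atom 16: C, bond orders sum to 2 (valence 4) → 2 H
  atom 17: C, bond orders sum to 1 (valence 4) → 3 H
Totals → C:11, H:9, F:3, N:2, O:1.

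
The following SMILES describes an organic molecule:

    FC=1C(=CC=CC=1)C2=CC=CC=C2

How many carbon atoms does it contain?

12

Count every carbon token in the SMILES (each C, including those in ring-closure positions and inside branches).
Carbon count: 12.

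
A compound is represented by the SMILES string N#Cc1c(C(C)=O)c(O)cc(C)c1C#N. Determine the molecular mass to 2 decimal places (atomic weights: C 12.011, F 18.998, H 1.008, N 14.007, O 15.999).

200.20 g/mol

First, the molecular formula is C11H8N2O2 (counting implicit H from valence).
  C: 11 × 12.011 = 132.121
  H: 8 × 1.008 = 8.064
  N: 2 × 14.007 = 28.014
  O: 2 × 15.999 = 31.998
Sum: 11×12.011 + 8×1.008 + 2×14.007 + 2×15.999 = 200.197 → 200.20 g/mol.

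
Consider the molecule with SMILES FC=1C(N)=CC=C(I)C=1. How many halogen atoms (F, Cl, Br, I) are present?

Halogen atoms appear at heavy-atom positions 1, 8 (1×F, 1×I).
Other groups present: 1 primary amine.
Halogen count: 2.

2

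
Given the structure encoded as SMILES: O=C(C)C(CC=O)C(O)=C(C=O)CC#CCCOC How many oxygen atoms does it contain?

Scan the SMILES for O atoms (remember two-letter symbols like Cl and Br are single atoms).
Oxygen count: 5.

5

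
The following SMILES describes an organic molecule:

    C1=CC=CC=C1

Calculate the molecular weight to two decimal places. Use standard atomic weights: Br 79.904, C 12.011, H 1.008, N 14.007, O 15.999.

First, the molecular formula is C6H6 (counting implicit H from valence).
  C: 6 × 12.011 = 72.066
  H: 6 × 1.008 = 6.048
Sum: 6×12.011 + 6×1.008 = 78.114 → 78.11 g/mol.

78.11 g/mol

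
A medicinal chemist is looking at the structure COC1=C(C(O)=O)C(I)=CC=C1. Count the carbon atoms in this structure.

Count every carbon token in the SMILES (each C, including those in ring-closure positions and inside branches).
Carbon count: 8.

8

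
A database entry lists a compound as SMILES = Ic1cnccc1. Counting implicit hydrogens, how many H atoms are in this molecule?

4

Walk through each heavy atom and fill implicit hydrogens from standard valence (C 4, N 3, O 2, S 2, halogen 1); for lowercase aromatic atoms, an aromatic c carries 1 H when it has two neighbours and 0 H with three, and aromatic n carries 0 H:
  atom 1: I (halogen, monovalent) → 0 H
  atom 2: aromatic c, 3 neighbours → 0 H
  atom 3: aromatic c, 2 neighbours → 1 H
  atom 4: aromatic n, 2 neighbours → 0 H
  atom 5: aromatic c, 2 neighbours → 1 H
  atom 6: aromatic c, 2 neighbours → 1 H
  atom 7: aromatic c, 2 neighbours → 1 H
Total hydrogens: 4.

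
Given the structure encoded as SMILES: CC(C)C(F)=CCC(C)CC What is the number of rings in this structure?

In SMILES, each pair of matching ring-closure digits denotes one ring-closing bond; the number of such bonds equals the number of independent rings.
Ring-closure bonds here: 0.

0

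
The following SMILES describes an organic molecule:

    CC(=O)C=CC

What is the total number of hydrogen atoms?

Walk through each heavy atom and fill implicit hydrogens from standard valence (C 4, N 3, O 2, S 2, halogen 1):
  atom 1: C, bond orders sum to 1 (valence 4) → 3 H
  atom 2: C, bond orders sum to 4 (valence 4) → 0 H
  atom 3: O, bond orders sum to 2 (valence 2) → 0 H
  atom 4: C, bond orders sum to 3 (valence 4) → 1 H
  atom 5: C, bond orders sum to 3 (valence 4) → 1 H
  atom 6: C, bond orders sum to 1 (valence 4) → 3 H
Total hydrogens: 8.

8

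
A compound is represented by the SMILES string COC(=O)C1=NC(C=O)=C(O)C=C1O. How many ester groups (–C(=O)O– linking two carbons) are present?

1

The ester motif appears at heavy-atom position 3 in the SMILES.
Other groups present: 1 aldehyde, 2 hydroxyl.
Ester count: 1.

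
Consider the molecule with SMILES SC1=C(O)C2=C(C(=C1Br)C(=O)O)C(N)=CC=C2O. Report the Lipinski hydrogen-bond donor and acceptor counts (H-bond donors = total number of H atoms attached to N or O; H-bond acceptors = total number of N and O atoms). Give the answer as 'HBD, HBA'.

Donors: find every N or O and count the H atoms it carries.
  atom 4 (O): bond orders sum to 1 → 1 H
  atom 11 (O): bond orders sum to 2 → 0 H
  atom 12 (O): bond orders sum to 1 → 1 H
  atom 14 (N): bond orders sum to 1 → 2 H
  atom 18 (O): bond orders sum to 1 → 1 H
Lipinski HBD = 5.
Acceptors: N atoms = 1, O atoms = 4 → HBA = 5.

5, 5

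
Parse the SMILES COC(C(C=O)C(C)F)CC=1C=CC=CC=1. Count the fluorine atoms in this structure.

Scan the SMILES for F atoms (remember two-letter symbols like Cl and Br are single atoms).
Fluorine count: 1.

1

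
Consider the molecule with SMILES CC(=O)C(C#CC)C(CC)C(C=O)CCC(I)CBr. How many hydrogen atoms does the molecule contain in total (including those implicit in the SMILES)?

Walk through each heavy atom and fill implicit hydrogens from standard valence (C 4, N 3, O 2, S 2, halogen 1):
  atom 1: C, bond orders sum to 1 (valence 4) → 3 H
  atom 2: C, bond orders sum to 4 (valence 4) → 0 H
  atom 3: O, bond orders sum to 2 (valence 2) → 0 H
  atom 4: C, bond orders sum to 3 (valence 4) → 1 H
  atom 5: C, bond orders sum to 4 (valence 4) → 0 H
  atom 6: C, bond orders sum to 4 (valence 4) → 0 H
  atom 7: C, bond orders sum to 1 (valence 4) → 3 H
  atom 8: C, bond orders sum to 3 (valence 4) → 1 H
  atom 9: C, bond orders sum to 2 (valence 4) → 2 H
  atom 10: C, bond orders sum to 1 (valence 4) → 3 H
  atom 11: C, bond orders sum to 3 (valence 4) → 1 H
  atom 12: C, bond orders sum to 3 (valence 4) → 1 H
  atom 13: O, bond orders sum to 2 (valence 2) → 0 H
  atom 14: C, bond orders sum to 2 (valence 4) → 2 H
  atom 15: C, bond orders sum to 2 (valence 4) → 2 H
  atom 16: C, bond orders sum to 3 (valence 4) → 1 H
  atom 17: I (halogen, monovalent) → 0 H
  atom 18: C, bond orders sum to 2 (valence 4) → 2 H
  atom 19: Br (halogen, monovalent) → 0 H
Total hydrogens: 22.

22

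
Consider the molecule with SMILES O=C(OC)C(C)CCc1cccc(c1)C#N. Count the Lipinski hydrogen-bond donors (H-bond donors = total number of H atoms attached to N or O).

0

Donors: find every N or O and count the H atoms it carries.
  atom 1 (O): bond orders sum to 2 → 0 H
  atom 3 (O): bond orders sum to 2 → 0 H
  atom 16 (N): bond orders sum to 3 → 0 H
Lipinski HBD = 0.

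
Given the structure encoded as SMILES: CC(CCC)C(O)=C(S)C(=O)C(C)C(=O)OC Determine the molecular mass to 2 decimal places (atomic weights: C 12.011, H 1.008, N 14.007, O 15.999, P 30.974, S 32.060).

260.35 g/mol

First, the molecular formula is C12H20O4S (counting implicit H from valence).
  C: 12 × 12.011 = 144.132
  H: 20 × 1.008 = 20.160
  O: 4 × 15.999 = 63.996
  S: 1 × 32.060 = 32.060
Sum: 12×12.011 + 20×1.008 + 4×15.999 + 1×32.060 = 260.348 → 260.35 g/mol.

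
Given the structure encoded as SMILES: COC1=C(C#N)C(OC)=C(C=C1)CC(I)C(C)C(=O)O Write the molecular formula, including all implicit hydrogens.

C14H16INO4

Walk through each heavy atom and fill implicit hydrogens from standard valence (C 4, N 3, O 2, S 2, halogen 1):
  atom 1: C, bond orders sum to 1 (valence 4) → 3 H
  atom 2: O, bond orders sum to 2 (valence 2) → 0 H
  atom 3: C, bond orders sum to 4 (valence 4) → 0 H
  atom 4: C, bond orders sum to 4 (valence 4) → 0 H
  atom 5: C, bond orders sum to 4 (valence 4) → 0 H
  atom 6: N, bond orders sum to 3 (valence 3) → 0 H
  atom 7: C, bond orders sum to 4 (valence 4) → 0 H
  atom 8: O, bond orders sum to 2 (valence 2) → 0 H
  atom 9: C, bond orders sum to 1 (valence 4) → 3 H
  atom 10: C, bond orders sum to 4 (valence 4) → 0 H
  atom 11: C, bond orders sum to 3 (valence 4) → 1 H
  atom 12: C, bond orders sum to 3 (valence 4) → 1 H
  atom 13: C, bond orders sum to 2 (valence 4) → 2 H
  atom 14: C, bond orders sum to 3 (valence 4) → 1 H
  atom 15: I (halogen, monovalent) → 0 H
  atom 16: C, bond orders sum to 3 (valence 4) → 1 H
  atom 17: C, bond orders sum to 1 (valence 4) → 3 H
  atom 18: C, bond orders sum to 4 (valence 4) → 0 H
  atom 19: O, bond orders sum to 2 (valence 2) → 0 H
  atom 20: O, bond orders sum to 1 (valence 2) → 1 H
Totals → C:14, H:16, I:1, N:1, O:4.
In Hill order: C14H16INO4.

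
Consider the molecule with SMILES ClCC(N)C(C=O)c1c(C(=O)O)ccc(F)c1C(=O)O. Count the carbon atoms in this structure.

12

Count every carbon token in the SMILES (each C, including those in ring-closure positions and inside branches).
Carbon count: 12.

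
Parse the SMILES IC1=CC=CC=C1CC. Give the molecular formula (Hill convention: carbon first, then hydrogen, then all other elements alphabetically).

C8H9I

Walk through each heavy atom and fill implicit hydrogens from standard valence (C 4, N 3, O 2, S 2, halogen 1):
  atom 1: I (halogen, monovalent) → 0 H
  atom 2: C, bond orders sum to 4 (valence 4) → 0 H
  atom 3: C, bond orders sum to 3 (valence 4) → 1 H
  atom 4: C, bond orders sum to 3 (valence 4) → 1 H
  atom 5: C, bond orders sum to 3 (valence 4) → 1 H
  atom 6: C, bond orders sum to 3 (valence 4) → 1 H
  atom 7: C, bond orders sum to 4 (valence 4) → 0 H
  atom 8: C, bond orders sum to 2 (valence 4) → 2 H
  atom 9: C, bond orders sum to 1 (valence 4) → 3 H
Totals → C:8, H:9, I:1.
In Hill order: C8H9I.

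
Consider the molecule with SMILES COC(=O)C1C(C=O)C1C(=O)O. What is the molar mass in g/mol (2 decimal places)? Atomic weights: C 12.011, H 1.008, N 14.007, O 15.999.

172.14 g/mol

First, the molecular formula is C7H8O5 (counting implicit H from valence).
  C: 7 × 12.011 = 84.077
  H: 8 × 1.008 = 8.064
  O: 5 × 15.999 = 79.995
Sum: 7×12.011 + 8×1.008 + 5×15.999 = 172.136 → 172.14 g/mol.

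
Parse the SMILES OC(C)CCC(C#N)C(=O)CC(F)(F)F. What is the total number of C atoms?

Count every carbon token in the SMILES (each C, including those in ring-closure positions and inside branches).
Carbon count: 9.

9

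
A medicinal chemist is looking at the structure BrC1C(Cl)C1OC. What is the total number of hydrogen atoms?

6

Walk through each heavy atom and fill implicit hydrogens from standard valence (C 4, N 3, O 2, S 2, halogen 1):
  atom 1: Br (halogen, monovalent) → 0 H
  atom 2: C, bond orders sum to 3 (valence 4) → 1 H
  atom 3: C, bond orders sum to 3 (valence 4) → 1 H
  atom 4: Cl (halogen, monovalent) → 0 H
  atom 5: C, bond orders sum to 3 (valence 4) → 1 H
  atom 6: O, bond orders sum to 2 (valence 2) → 0 H
  atom 7: C, bond orders sum to 1 (valence 4) → 3 H
Total hydrogens: 6.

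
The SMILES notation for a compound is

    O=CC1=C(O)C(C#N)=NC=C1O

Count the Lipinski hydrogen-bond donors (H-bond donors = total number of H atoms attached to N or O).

2

Donors: find every N or O and count the H atoms it carries.
  atom 1 (O): bond orders sum to 2 → 0 H
  atom 5 (O): bond orders sum to 1 → 1 H
  atom 8 (N): bond orders sum to 3 → 0 H
  atom 9 (N): bond orders sum to 3 → 0 H
  atom 12 (O): bond orders sum to 1 → 1 H
Lipinski HBD = 2.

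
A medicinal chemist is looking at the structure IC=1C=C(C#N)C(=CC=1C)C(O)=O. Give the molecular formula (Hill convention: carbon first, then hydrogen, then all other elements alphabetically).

C9H6INO2

Walk through each heavy atom and fill implicit hydrogens from standard valence (C 4, N 3, O 2, S 2, halogen 1):
  atom 1: I (halogen, monovalent) → 0 H
  atom 2: C, bond orders sum to 4 (valence 4) → 0 H
  atom 3: C, bond orders sum to 3 (valence 4) → 1 H
  atom 4: C, bond orders sum to 4 (valence 4) → 0 H
  atom 5: C, bond orders sum to 4 (valence 4) → 0 H
  atom 6: N, bond orders sum to 3 (valence 3) → 0 H
  atom 7: C, bond orders sum to 4 (valence 4) → 0 H
  atom 8: C, bond orders sum to 3 (valence 4) → 1 H
  atom 9: C, bond orders sum to 4 (valence 4) → 0 H
  atom 10: C, bond orders sum to 1 (valence 4) → 3 H
  atom 11: C, bond orders sum to 4 (valence 4) → 0 H
  atom 12: O, bond orders sum to 1 (valence 2) → 1 H
  atom 13: O, bond orders sum to 2 (valence 2) → 0 H
Totals → C:9, H:6, I:1, N:1, O:2.
In Hill order: C9H6INO2.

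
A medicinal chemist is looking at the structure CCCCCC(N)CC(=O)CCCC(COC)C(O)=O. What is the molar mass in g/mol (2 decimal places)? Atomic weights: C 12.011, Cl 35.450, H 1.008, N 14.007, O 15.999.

First, the molecular formula is C15H29NO4 (counting implicit H from valence).
  C: 15 × 12.011 = 180.165
  H: 29 × 1.008 = 29.232
  N: 1 × 14.007 = 14.007
  O: 4 × 15.999 = 63.996
Sum: 15×12.011 + 29×1.008 + 1×14.007 + 4×15.999 = 287.400 → 287.40 g/mol.

287.40 g/mol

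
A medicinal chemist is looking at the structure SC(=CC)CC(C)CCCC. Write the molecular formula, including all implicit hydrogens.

C10H20S

Walk through each heavy atom and fill implicit hydrogens from standard valence (C 4, N 3, O 2, S 2, halogen 1):
  atom 1: S, bond orders sum to 1 (valence 2) → 1 H
  atom 2: C, bond orders sum to 4 (valence 4) → 0 H
  atom 3: C, bond orders sum to 3 (valence 4) → 1 H
  atom 4: C, bond orders sum to 1 (valence 4) → 3 H
  atom 5: C, bond orders sum to 2 (valence 4) → 2 H
  atom 6: C, bond orders sum to 3 (valence 4) → 1 H
  atom 7: C, bond orders sum to 1 (valence 4) → 3 H
  atom 8: C, bond orders sum to 2 (valence 4) → 2 H
  atom 9: C, bond orders sum to 2 (valence 4) → 2 H
  atom 10: C, bond orders sum to 2 (valence 4) → 2 H
  atom 11: C, bond orders sum to 1 (valence 4) → 3 H
Totals → C:10, H:20, S:1.
In Hill order: C10H20S.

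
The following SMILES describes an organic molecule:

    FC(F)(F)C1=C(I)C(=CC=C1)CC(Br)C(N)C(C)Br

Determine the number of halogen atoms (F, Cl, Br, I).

Halogen atoms appear at heavy-atom positions 1, 3, 4, 7, 14, 19 (2×Br, 3×F, 1×I).
Other groups present: 1 primary amine.
Halogen count: 6.

6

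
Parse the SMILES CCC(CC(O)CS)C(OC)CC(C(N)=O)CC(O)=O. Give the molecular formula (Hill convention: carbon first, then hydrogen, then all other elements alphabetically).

Walk through each heavy atom and fill implicit hydrogens from standard valence (C 4, N 3, O 2, S 2, halogen 1):
  atom 1: C, bond orders sum to 1 (valence 4) → 3 H
  atom 2: C, bond orders sum to 2 (valence 4) → 2 H
  atom 3: C, bond orders sum to 3 (valence 4) → 1 H
  atom 4: C, bond orders sum to 2 (valence 4) → 2 H
  atom 5: C, bond orders sum to 3 (valence 4) → 1 H
  atom 6: O, bond orders sum to 1 (valence 2) → 1 H
  atom 7: C, bond orders sum to 2 (valence 4) → 2 H
  atom 8: S, bond orders sum to 1 (valence 2) → 1 H
  atom 9: C, bond orders sum to 3 (valence 4) → 1 H
  atom 10: O, bond orders sum to 2 (valence 2) → 0 H
  atom 11: C, bond orders sum to 1 (valence 4) → 3 H
  atom 12: C, bond orders sum to 2 (valence 4) → 2 H
  atom 13: C, bond orders sum to 3 (valence 4) → 1 H
  atom 14: C, bond orders sum to 4 (valence 4) → 0 H
  atom 15: N, bond orders sum to 1 (valence 3) → 2 H
  atom 16: O, bond orders sum to 2 (valence 2) → 0 H
  atom 17: C, bond orders sum to 2 (valence 4) → 2 H
  atom 18: C, bond orders sum to 4 (valence 4) → 0 H
  atom 19: O, bond orders sum to 1 (valence 2) → 1 H
  atom 20: O, bond orders sum to 2 (valence 2) → 0 H
Totals → C:13, H:25, N:1, O:5, S:1.

C13H25NO5S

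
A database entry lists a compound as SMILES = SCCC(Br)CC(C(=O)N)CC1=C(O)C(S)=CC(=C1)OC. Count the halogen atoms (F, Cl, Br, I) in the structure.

Halogen atoms appear at heavy-atom position 5 (1×Br).
Other groups present: 1 amide, 1 ether, 1 hydroxyl, 2 thiol.
Halogen count: 1.

1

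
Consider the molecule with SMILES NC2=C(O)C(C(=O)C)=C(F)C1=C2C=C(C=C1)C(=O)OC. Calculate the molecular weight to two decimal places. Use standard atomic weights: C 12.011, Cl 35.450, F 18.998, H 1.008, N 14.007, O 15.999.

First, the molecular formula is C14H12FNO4 (counting implicit H from valence).
  C: 14 × 12.011 = 168.154
  F: 1 × 18.998 = 18.998
  H: 12 × 1.008 = 12.096
  N: 1 × 14.007 = 14.007
  O: 4 × 15.999 = 63.996
Sum: 14×12.011 + 1×18.998 + 12×1.008 + 1×14.007 + 4×15.999 = 277.251 → 277.25 g/mol.

277.25 g/mol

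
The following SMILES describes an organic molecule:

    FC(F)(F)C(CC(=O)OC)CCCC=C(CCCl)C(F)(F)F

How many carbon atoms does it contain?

Count every carbon token in the SMILES (each C, including those in ring-closure positions and inside branches).
Carbon count: 13.

13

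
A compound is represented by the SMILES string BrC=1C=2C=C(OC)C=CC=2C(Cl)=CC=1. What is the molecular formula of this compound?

Walk through each heavy atom and fill implicit hydrogens from standard valence (C 4, N 3, O 2, S 2, halogen 1):
  atom 1: Br (halogen, monovalent) → 0 H
  atom 2: C, bond orders sum to 4 (valence 4) → 0 H
  atom 3: C, bond orders sum to 4 (valence 4) → 0 H
  atom 4: C, bond orders sum to 3 (valence 4) → 1 H
  atom 5: C, bond orders sum to 4 (valence 4) → 0 H
  atom 6: O, bond orders sum to 2 (valence 2) → 0 H
  atom 7: C, bond orders sum to 1 (valence 4) → 3 H
  atom 8: C, bond orders sum to 3 (valence 4) → 1 H
  atom 9: C, bond orders sum to 3 (valence 4) → 1 H
  atom 10: C, bond orders sum to 4 (valence 4) → 0 H
  atom 11: C, bond orders sum to 4 (valence 4) → 0 H
  atom 12: Cl (halogen, monovalent) → 0 H
  atom 13: C, bond orders sum to 3 (valence 4) → 1 H
  atom 14: C, bond orders sum to 3 (valence 4) → 1 H
Totals → C:11, H:8, Br:1, Cl:1, O:1.

C11H8BrClO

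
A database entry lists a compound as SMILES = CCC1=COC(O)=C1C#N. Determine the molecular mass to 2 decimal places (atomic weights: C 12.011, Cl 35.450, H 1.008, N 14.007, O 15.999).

137.14 g/mol

First, the molecular formula is C7H7NO2 (counting implicit H from valence).
  C: 7 × 12.011 = 84.077
  H: 7 × 1.008 = 7.056
  N: 1 × 14.007 = 14.007
  O: 2 × 15.999 = 31.998
Sum: 7×12.011 + 7×1.008 + 1×14.007 + 2×15.999 = 137.138 → 137.14 g/mol.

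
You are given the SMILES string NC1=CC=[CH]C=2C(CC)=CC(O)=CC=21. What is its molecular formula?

Walk through each heavy atom and fill implicit hydrogens from standard valence (C 4, N 3, O 2, S 2, halogen 1):
  atom 1: N, bond orders sum to 1 (valence 3) → 2 H
  atom 2: C, bond orders sum to 4 (valence 4) → 0 H
  atom 3: C, bond orders sum to 3 (valence 4) → 1 H
  atom 4: C, bond orders sum to 3 (valence 4) → 1 H
  atom 5: C with explicit H count 1
  atom 6: C, bond orders sum to 4 (valence 4) → 0 H
  atom 7: C, bond orders sum to 4 (valence 4) → 0 H
  atom 8: C, bond orders sum to 2 (valence 4) → 2 H
  atom 9: C, bond orders sum to 1 (valence 4) → 3 H
  atom 10: C, bond orders sum to 3 (valence 4) → 1 H
  atom 11: C, bond orders sum to 4 (valence 4) → 0 H
  atom 12: O, bond orders sum to 1 (valence 2) → 1 H
  atom 13: C, bond orders sum to 3 (valence 4) → 1 H
  atom 14: C, bond orders sum to 4 (valence 4) → 0 H
Totals → C:12, H:13, N:1, O:1.

C12H13NO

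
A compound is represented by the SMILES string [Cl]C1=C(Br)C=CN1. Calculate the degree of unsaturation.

Degree of unsaturation = (number of rings) + (number of π bonds).
Ring closures in the SMILES: 1.
π bonds: 2 double bonds (each 1 DoU) → 2 DoU from unsaturation.
Total DoU = 1 + 2 = 3.

3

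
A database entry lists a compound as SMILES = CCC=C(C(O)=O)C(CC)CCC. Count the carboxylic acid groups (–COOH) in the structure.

1

The carboxylic acid motif appears at heavy-atom position 5 in the SMILES.
Other groups present: 1 alkene.
Carboxylic acid count: 1.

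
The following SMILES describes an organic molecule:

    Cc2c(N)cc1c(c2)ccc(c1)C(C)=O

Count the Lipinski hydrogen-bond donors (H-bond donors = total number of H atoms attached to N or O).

Donors: find every N or O and count the H atoms it carries.
  atom 4 (N): bond orders sum to 1 → 2 H
  atom 15 (O): bond orders sum to 2 → 0 H
Lipinski HBD = 2.

2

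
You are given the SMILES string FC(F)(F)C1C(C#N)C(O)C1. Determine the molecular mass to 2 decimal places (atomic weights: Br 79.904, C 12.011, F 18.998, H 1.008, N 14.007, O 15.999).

165.11 g/mol

First, the molecular formula is C6H6F3NO (counting implicit H from valence).
  C: 6 × 12.011 = 72.066
  F: 3 × 18.998 = 56.994
  H: 6 × 1.008 = 6.048
  N: 1 × 14.007 = 14.007
  O: 1 × 15.999 = 15.999
Sum: 6×12.011 + 3×18.998 + 6×1.008 + 1×14.007 + 1×15.999 = 165.114 → 165.11 g/mol.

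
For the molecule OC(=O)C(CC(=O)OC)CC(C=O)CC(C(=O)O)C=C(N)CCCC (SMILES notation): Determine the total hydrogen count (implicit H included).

Walk through each heavy atom and fill implicit hydrogens from standard valence (C 4, N 3, O 2, S 2, halogen 1):
  atom 1: O, bond orders sum to 1 (valence 2) → 1 H
  atom 2: C, bond orders sum to 4 (valence 4) → 0 H
  atom 3: O, bond orders sum to 2 (valence 2) → 0 H
  atom 4: C, bond orders sum to 3 (valence 4) → 1 H
  atom 5: C, bond orders sum to 2 (valence 4) → 2 H
  atom 6: C, bond orders sum to 4 (valence 4) → 0 H
  atom 7: O, bond orders sum to 2 (valence 2) → 0 H
  atom 8: O, bond orders sum to 2 (valence 2) → 0 H
  atom 9: C, bond orders sum to 1 (valence 4) → 3 H
  atom 10: C, bond orders sum to 2 (valence 4) → 2 H
  atom 11: C, bond orders sum to 3 (valence 4) → 1 H
  atom 12: C, bond orders sum to 3 (valence 4) → 1 H
  atom 13: O, bond orders sum to 2 (valence 2) → 0 H
  atom 14: C, bond orders sum to 2 (valence 4) → 2 H
  atom 15: C, bond orders sum to 3 (valence 4) → 1 H
  atom 16: C, bond orders sum to 4 (valence 4) → 0 H
  atom 17: O, bond orders sum to 2 (valence 2) → 0 H
  atom 18: O, bond orders sum to 1 (valence 2) → 1 H
  atom 19: C, bond orders sum to 3 (valence 4) → 1 H
  atom 20: C, bond orders sum to 4 (valence 4) → 0 H
  atom 21: N, bond orders sum to 1 (valence 3) → 2 H
  atom 22: C, bond orders sum to 2 (valence 4) → 2 H
  atom 23: C, bond orders sum to 2 (valence 4) → 2 H
  atom 24: C, bond orders sum to 2 (valence 4) → 2 H
  atom 25: C, bond orders sum to 1 (valence 4) → 3 H
Total hydrogens: 27.

27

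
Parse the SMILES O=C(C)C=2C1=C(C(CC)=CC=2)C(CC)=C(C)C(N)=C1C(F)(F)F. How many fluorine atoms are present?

3

Scan the SMILES for F atoms (remember two-letter symbols like Cl and Br are single atoms).
Fluorine count: 3.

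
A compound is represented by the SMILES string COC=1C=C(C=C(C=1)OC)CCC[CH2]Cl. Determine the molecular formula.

Walk through each heavy atom and fill implicit hydrogens from standard valence (C 4, N 3, O 2, S 2, halogen 1):
  atom 1: C, bond orders sum to 1 (valence 4) → 3 H
  atom 2: O, bond orders sum to 2 (valence 2) → 0 H
  atom 3: C, bond orders sum to 4 (valence 4) → 0 H
  atom 4: C, bond orders sum to 3 (valence 4) → 1 H
  atom 5: C, bond orders sum to 4 (valence 4) → 0 H
  atom 6: C, bond orders sum to 3 (valence 4) → 1 H
  atom 7: C, bond orders sum to 4 (valence 4) → 0 H
  atom 8: C, bond orders sum to 3 (valence 4) → 1 H
  atom 9: O, bond orders sum to 2 (valence 2) → 0 H
  atom 10: C, bond orders sum to 1 (valence 4) → 3 H
  atom 11: C, bond orders sum to 2 (valence 4) → 2 H
  atom 12: C, bond orders sum to 2 (valence 4) → 2 H
  atom 13: C, bond orders sum to 2 (valence 4) → 2 H
  atom 14: C with explicit H count 2
  atom 15: Cl (halogen, monovalent) → 0 H
Totals → C:12, H:17, Cl:1, O:2.
In Hill order: C12H17ClO2.

C12H17ClO2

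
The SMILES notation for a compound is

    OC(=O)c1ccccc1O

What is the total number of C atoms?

7

Count every carbon token in the SMILES (each C, including those in ring-closure positions and inside branches).
Carbon count: 7.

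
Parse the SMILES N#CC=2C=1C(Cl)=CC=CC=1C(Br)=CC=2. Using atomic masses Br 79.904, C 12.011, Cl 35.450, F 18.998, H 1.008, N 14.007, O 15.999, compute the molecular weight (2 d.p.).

First, the molecular formula is C11H5BrClN (counting implicit H from valence).
  Br: 1 × 79.904 = 79.904
  C: 11 × 12.011 = 132.121
  Cl: 1 × 35.450 = 35.450
  H: 5 × 1.008 = 5.040
  N: 1 × 14.007 = 14.007
Sum: 1×79.904 + 11×12.011 + 1×35.450 + 5×1.008 + 1×14.007 = 266.522 → 266.52 g/mol.

266.52 g/mol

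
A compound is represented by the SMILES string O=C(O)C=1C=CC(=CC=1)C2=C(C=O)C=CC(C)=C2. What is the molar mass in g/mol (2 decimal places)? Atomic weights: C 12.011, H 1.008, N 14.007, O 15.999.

240.26 g/mol

First, the molecular formula is C15H12O3 (counting implicit H from valence).
  C: 15 × 12.011 = 180.165
  H: 12 × 1.008 = 12.096
  O: 3 × 15.999 = 47.997
Sum: 15×12.011 + 12×1.008 + 3×15.999 = 240.258 → 240.26 g/mol.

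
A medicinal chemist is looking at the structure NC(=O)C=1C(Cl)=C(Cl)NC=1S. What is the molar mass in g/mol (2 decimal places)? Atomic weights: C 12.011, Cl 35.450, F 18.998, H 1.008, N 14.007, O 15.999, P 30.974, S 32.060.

211.06 g/mol

First, the molecular formula is C5H4Cl2N2OS (counting implicit H from valence).
  C: 5 × 12.011 = 60.055
  Cl: 2 × 35.450 = 70.900
  H: 4 × 1.008 = 4.032
  N: 2 × 14.007 = 28.014
  O: 1 × 15.999 = 15.999
  S: 1 × 32.060 = 32.060
Sum: 5×12.011 + 2×35.450 + 4×1.008 + 2×14.007 + 1×15.999 + 1×32.060 = 211.060 → 211.06 g/mol.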